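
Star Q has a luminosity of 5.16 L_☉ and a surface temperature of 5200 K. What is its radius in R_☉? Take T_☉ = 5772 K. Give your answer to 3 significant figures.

2.80 R_☉

R/R_☉ = √(L/L_☉) / (T/T_☉)² = √(5.16) / (0.9009)²
       = 2.272 / 0.8116 = 2.799.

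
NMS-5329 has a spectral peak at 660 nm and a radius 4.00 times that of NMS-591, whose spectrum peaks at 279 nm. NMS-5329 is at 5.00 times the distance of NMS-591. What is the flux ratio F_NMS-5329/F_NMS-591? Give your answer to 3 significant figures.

0.0204

Wien's law: T_NMS-5329/T_NMS-591 = λ_NMS-591/λ_NMS-5329 = 279/660 = 0.4227.
L_NMS-5329/L_NMS-591 = (R_NMS-5329/R_NMS-591)²(T_NMS-5329/T_NMS-591)⁴ = (4.00)²(0.4227)⁴ = 0.5109.
F_NMS-5329/F_NMS-591 = (L_NMS-5329/L_NMS-591)/(d_NMS-5329/d_NMS-591)² = 0.5109/(5.00)² = 0.02044.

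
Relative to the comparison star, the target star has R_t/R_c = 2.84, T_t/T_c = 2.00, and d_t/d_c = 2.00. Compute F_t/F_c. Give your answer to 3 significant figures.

32.3

L_t/L_c = (R_t/R_c)²(T_t/T_c)⁴ = (2.84)² × (2.00)⁴ = 129.0.
F_t/F_c = (L_t/L_c)/(d_t/d_c)² = 129.0 / (2.00)² = 32.26.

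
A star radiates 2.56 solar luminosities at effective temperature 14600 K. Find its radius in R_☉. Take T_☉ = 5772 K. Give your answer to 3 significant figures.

R/R_☉ = √(L/L_☉) / (T/T_☉)² = √(2.56) / (2.529)²
       = 1.600 / 6.398 = 0.2501.

0.250 R_☉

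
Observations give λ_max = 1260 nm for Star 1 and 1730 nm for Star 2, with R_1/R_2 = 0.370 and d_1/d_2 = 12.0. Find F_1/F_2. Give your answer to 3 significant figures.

0.00338

Wien's law: T_1/T_2 = λ_2/λ_1 = 1730/1260 = 1.373.
L_1/L_2 = (R_1/R_2)²(T_1/T_2)⁴ = (0.370)²(1.373)⁴ = 0.4865.
F_1/F_2 = (L_1/L_2)/(d_1/d_2)² = 0.4865/(12.0)² = 0.003379.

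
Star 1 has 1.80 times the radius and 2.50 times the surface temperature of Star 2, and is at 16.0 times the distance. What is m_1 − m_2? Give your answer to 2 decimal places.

0.76

L_1/L_2 = (1.80)²(2.50)⁴ = 126.6.
F_1/F_2 = (L_1/L_2)/(d_1/d_2)² = 126.6/256.0 = 0.4944.
m_1 − m_2 = −2.5 log₁₀(0.4944) = 0.76.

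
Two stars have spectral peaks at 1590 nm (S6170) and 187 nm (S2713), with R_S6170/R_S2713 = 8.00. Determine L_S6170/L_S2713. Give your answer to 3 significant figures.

0.0122

Wien's law gives T ∝ 1/λ_max, so T_S6170/T_S2713 = λ_S2713/λ_S6170 = 187/1590 = 0.1176.
Then L ∝ R²T⁴ gives L_S6170/L_S2713 = (8.00)² × (0.1176)⁴ = 64.00 × 1.913×10^-4 = 0.01224.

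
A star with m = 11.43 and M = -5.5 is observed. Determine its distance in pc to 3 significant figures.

2.43×10^4 pc

m − M = 5 log₁₀(d/10 pc)
11.43 − (-5.5) = 16.93 = 5 log₁₀(d/10)
d = 10 × 10^(16.93/5) = 10 × 10^3.386 = 2.432×10^4 pc.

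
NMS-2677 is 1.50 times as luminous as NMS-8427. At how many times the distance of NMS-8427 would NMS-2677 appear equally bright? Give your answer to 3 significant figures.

Equal flux requires L_NMS-2677/d_NMS-2677² = L_NMS-8427/d_NMS-8427², so d_NMS-2677/d_NMS-8427 = √(L_NMS-2677/L_NMS-8427)
= √(1.50) = 1.225.

1.22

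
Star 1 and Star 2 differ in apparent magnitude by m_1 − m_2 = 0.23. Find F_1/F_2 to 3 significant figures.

0.809

F_1/F_2 = 10^(−(m_1 − m_2)/2.5) = 10^(-0.23/2.5) = 10^-0.092 = 0.8091.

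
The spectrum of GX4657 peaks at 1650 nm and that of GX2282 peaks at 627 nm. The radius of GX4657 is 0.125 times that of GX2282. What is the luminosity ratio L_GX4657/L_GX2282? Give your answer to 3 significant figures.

Wien's law gives T ∝ 1/λ_max, so T_GX4657/T_GX2282 = λ_GX2282/λ_GX4657 = 627/1650 = 0.3800.
Then L ∝ R²T⁴ gives L_GX4657/L_GX2282 = (0.125)² × (0.3800)⁴ = 0.01562 × 0.02085 = 3.258×10^-4.

3.26×10^-4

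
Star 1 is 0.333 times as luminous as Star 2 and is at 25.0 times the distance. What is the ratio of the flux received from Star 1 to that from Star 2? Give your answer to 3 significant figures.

5.33×10^-4

F = L/(4πd²), so F_1/F_2 = (L_1/L_2) / (d_1/d_2)²
= 0.333 / (25.0)² = 0.333 / 625.0 = 5.328×10^-4.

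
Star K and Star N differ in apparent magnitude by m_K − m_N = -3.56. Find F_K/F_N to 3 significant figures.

F_K/F_N = 10^(−(m_K − m_N)/2.5) = 10^(3.56/2.5) = 10^1.424 = 26.55.

26.5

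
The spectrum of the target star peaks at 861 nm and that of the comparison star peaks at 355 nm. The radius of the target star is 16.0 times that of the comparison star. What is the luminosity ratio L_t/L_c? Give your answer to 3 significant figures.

7.40

Wien's law gives T ∝ 1/λ_max, so T_t/T_c = λ_c/λ_t = 355/861 = 0.4123.
Then L ∝ R²T⁴ gives L_t/L_c = (16.0)² × (0.4123)⁴ = 256.0 × 0.02890 = 7.398.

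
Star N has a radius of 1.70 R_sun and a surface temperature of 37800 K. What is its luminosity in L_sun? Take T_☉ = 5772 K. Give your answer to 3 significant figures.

5.32×10^3 L_sun

L/L_☉ = (R/R_☉)² (T/T_☉)⁴ = (1.70)² × (37800/5772)⁴
       = 2.890 × (6.549)⁴ = 2.890 × 1839 = 5316.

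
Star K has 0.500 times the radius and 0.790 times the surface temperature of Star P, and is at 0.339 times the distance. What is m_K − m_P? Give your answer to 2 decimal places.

L_K/L_P = (0.500)²(0.790)⁴ = 0.09738.
F_K/F_P = (L_K/L_P)/(d_K/d_P)² = 0.09738/0.1149 = 0.8473.
m_K − m_P = −2.5 log₁₀(0.8473) = 0.18.

0.18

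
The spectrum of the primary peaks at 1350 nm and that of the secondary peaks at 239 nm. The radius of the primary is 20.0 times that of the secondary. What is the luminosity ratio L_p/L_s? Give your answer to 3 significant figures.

0.393

Wien's law gives T ∝ 1/λ_max, so T_p/T_s = λ_s/λ_p = 239/1350 = 0.1770.
Then L ∝ R²T⁴ gives L_p/L_s = (20.0)² × (0.1770)⁴ = 400.0 × 9.823×10^-4 = 0.3929.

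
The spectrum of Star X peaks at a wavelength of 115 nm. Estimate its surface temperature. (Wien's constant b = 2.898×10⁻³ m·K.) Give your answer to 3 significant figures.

T = b/λ_max = 2.898×10⁻³ / (115×10⁻⁹) = 2.520×10^4 K.

2.52×10^4 K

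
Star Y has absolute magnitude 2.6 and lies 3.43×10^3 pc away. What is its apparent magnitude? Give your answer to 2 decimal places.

m = M + 5 log₁₀(d/10 pc) = 2.6 + 5 log₁₀(3.43×10^3/10)
  = 2.6 + 5 × 2.535 = 2.6 + 12.68 = 15.28.

15.28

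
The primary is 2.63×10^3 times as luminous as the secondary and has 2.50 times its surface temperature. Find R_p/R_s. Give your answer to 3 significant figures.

8.21

L ∝ R²T⁴ gives R ∝ √L / T², so
R_p/R_s = √(2.63×10^3) / (2.50)² = 51.28 / 6.250 = 8.205.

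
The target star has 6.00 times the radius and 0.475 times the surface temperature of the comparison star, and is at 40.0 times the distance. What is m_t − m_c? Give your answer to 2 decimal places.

7.35

L_t/L_c = (6.00)²(0.475)⁴ = 1.833.
F_t/F_c = (L_t/L_c)/(d_t/d_c)² = 1.833/1600 = 0.001145.
m_t − m_c = −2.5 log₁₀(0.001145) = 7.35.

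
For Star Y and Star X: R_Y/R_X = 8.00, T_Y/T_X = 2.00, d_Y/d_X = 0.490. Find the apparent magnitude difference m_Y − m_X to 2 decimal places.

L_Y/L_X = (8.00)²(2.00)⁴ = 1024.
F_Y/F_X = (L_Y/L_X)/(d_Y/d_X)² = 1024/0.2401 = 4265.
m_Y − m_X = −2.5 log₁₀(4265) = -9.07.

-9.07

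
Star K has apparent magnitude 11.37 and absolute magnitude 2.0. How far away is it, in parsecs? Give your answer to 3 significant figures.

748 pc

m − M = 5 log₁₀(d/10 pc)
11.37 − (2.0) = 9.37 = 5 log₁₀(d/10)
d = 10 × 10^(9.37/5) = 10 × 10^1.874 = 748.2 pc.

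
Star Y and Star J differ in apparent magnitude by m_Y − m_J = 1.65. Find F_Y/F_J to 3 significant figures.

0.219

F_Y/F_J = 10^(−(m_Y − m_J)/2.5) = 10^(-1.65/2.5) = 10^-0.660 = 0.2188.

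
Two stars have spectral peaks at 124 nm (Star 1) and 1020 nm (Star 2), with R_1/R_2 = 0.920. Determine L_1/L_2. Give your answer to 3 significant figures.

3.88×10^3

Wien's law gives T ∝ 1/λ_max, so T_1/T_2 = λ_2/λ_1 = 1020/124 = 8.226.
Then L ∝ R²T⁴ gives L_1/L_2 = (0.920)² × (8.226)⁴ = 0.8464 × 4578 = 3875.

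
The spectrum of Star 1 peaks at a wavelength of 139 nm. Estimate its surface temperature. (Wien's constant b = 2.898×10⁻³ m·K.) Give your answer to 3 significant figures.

2.08×10^4 K

T = b/λ_max = 2.898×10⁻³ / (139×10⁻⁹) = 2.085×10^4 K.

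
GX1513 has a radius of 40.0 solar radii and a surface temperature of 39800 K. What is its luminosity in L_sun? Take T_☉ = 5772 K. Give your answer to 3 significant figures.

L/L_☉ = (R/R_☉)² (T/T_☉)⁴ = (40.0)² × (39800/5772)⁴
       = 1600 × (6.895)⁴ = 1600 × 2261 = 3.617×10^6.

3.62×10^6 L_sun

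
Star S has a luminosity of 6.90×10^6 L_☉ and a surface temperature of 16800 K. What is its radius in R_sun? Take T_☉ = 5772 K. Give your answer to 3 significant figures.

R/R_☉ = √(L/L_☉) / (T/T_☉)² = √(6.90×10^6) / (2.911)²
       = 2627 / 8.472 = 310.1.

310 R_sun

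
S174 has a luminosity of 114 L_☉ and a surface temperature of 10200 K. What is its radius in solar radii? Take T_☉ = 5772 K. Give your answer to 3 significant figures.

R/R_☉ = √(L/L_☉) / (T/T_☉)² = √(114) / (1.767)²
       = 10.68 / 3.123 = 3.419.

3.42 solar radii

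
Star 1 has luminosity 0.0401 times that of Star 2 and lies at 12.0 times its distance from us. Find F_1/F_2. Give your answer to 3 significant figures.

F = L/(4πd²), so F_1/F_2 = (L_1/L_2) / (d_1/d_2)²
= 0.0401 / (12.0)² = 0.0401 / 144.0 = 2.785×10^-4.

2.78×10^-4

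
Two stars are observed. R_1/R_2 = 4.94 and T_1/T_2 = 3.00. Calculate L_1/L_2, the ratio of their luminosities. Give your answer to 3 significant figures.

From the Stefan–Boltzmann law, L ∝ R²T⁴, so
L_1/L_2 = (R_1/R_2)² (T_1/T_2)⁴ = (4.94)² × (3.00)⁴ = 24.40 × 81.00 = 1977.

1.98×10^3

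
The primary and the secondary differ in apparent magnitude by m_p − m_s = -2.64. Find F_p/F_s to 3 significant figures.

11.4

F_p/F_s = 10^(−(m_p − m_s)/2.5) = 10^(2.64/2.5) = 10^1.056 = 11.38.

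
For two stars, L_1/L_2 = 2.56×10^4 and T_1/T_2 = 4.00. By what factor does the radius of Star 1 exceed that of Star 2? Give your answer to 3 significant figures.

10.0

L ∝ R²T⁴ gives R ∝ √L / T², so
R_1/R_2 = √(2.56×10^4) / (4.00)² = 160.0 / 16.00 = 10.00.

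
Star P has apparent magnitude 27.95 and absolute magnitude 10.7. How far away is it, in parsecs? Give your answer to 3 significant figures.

2.82×10^4 pc

m − M = 5 log₁₀(d/10 pc)
27.95 − (10.7) = 17.25 = 5 log₁₀(d/10)
d = 10 × 10^(17.25/5) = 10 × 10^3.450 = 2.818×10^4 pc.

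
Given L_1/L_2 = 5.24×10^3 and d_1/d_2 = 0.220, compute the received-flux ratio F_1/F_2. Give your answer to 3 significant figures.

F = L/(4πd²), so F_1/F_2 = (L_1/L_2) / (d_1/d_2)²
= 5.24×10^3 / (0.220)² = 5.24×10^3 / 0.04840 = 1.083×10^5.

1.08×10^5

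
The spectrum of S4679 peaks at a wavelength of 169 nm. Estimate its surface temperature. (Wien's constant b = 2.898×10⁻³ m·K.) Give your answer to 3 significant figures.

1.71×10^4 K

T = b/λ_max = 2.898×10⁻³ / (169×10⁻⁹) = 1.715×10^4 K.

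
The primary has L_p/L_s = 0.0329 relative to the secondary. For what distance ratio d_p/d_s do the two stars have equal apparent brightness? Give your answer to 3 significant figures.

0.181

Equal flux requires L_p/d_p² = L_s/d_s², so d_p/d_s = √(L_p/L_s)
= √(0.0329) = 0.1814.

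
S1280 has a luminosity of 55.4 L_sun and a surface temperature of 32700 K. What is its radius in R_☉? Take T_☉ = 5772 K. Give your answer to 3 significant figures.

R/R_☉ = √(L/L_☉) / (T/T_☉)² = √(55.4) / (5.665)²
       = 7.443 / 32.10 = 0.2319.

0.232 R_☉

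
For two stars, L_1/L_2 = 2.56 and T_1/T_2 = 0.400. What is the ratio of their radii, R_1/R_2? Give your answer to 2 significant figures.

L ∝ R²T⁴ gives R ∝ √L / T², so
R_1/R_2 = √(2.56) / (0.400)² = 1.600 / 0.1600 = 10.00.

10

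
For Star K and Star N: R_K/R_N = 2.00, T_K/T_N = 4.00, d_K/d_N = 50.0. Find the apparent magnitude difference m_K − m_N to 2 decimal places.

0.97

L_K/L_N = (2.00)²(4.00)⁴ = 1024.
F_K/F_N = (L_K/L_N)/(d_K/d_N)² = 1024/2500 = 0.4096.
m_K − m_N = −2.5 log₁₀(0.4096) = 0.97.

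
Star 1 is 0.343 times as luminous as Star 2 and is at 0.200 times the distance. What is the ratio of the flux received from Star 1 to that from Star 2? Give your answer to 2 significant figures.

8.6

F = L/(4πd²), so F_1/F_2 = (L_1/L_2) / (d_1/d_2)²
= 0.343 / (0.200)² = 0.343 / 0.04000 = 8.575.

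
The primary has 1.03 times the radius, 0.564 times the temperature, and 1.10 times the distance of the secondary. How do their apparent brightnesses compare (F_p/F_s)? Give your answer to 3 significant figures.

L_p/L_s = (R_p/R_s)²(T_p/T_s)⁴ = (1.03)² × (0.564)⁴ = 0.1073.
F_p/F_s = (L_p/L_s)/(d_p/d_s)² = 0.1073 / (1.10)² = 0.08872.

0.0887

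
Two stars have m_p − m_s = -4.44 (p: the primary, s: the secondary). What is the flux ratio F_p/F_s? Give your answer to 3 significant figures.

F_p/F_s = 10^(−(m_p − m_s)/2.5) = 10^(4.44/2.5) = 10^1.776 = 59.70.

59.7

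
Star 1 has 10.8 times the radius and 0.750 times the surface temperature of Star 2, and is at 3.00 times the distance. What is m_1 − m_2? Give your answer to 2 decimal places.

L_1/L_2 = (10.8)²(0.750)⁴ = 36.91.
F_1/F_2 = (L_1/L_2)/(d_1/d_2)² = 36.91/9.000 = 4.101.
m_1 − m_2 = −2.5 log₁₀(4.101) = -1.53.

-1.53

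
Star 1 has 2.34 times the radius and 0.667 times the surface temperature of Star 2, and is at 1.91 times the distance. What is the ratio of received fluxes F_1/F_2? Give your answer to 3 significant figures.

L_1/L_2 = (R_1/R_2)²(T_1/T_2)⁴ = (2.34)² × (0.667)⁴ = 1.084.
F_1/F_2 = (L_1/L_2)/(d_1/d_2)² = 1.084 / (1.91)² = 0.2971.

0.297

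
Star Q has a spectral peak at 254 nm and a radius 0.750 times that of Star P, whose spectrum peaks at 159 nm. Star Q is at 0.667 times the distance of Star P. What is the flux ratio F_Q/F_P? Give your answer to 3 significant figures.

0.194

Wien's law: T_Q/T_P = λ_P/λ_Q = 159/254 = 0.6260.
L_Q/L_P = (R_Q/R_P)²(T_Q/T_P)⁴ = (0.750)²(0.6260)⁴ = 0.08637.
F_Q/F_P = (L_Q/L_P)/(d_Q/d_P)² = 0.08637/(0.667)² = 0.1941.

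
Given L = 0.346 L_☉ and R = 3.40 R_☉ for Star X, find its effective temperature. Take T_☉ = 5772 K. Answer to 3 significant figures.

T/T_☉ = (L/L_☉)^(1/4) / (R/R_☉)^(1/2)
T = 5772 × (0.346)^(1/4) / √(3.40) = 5772 × 0.7670 / 1.844 = 2401 K.

2.40×10^3 K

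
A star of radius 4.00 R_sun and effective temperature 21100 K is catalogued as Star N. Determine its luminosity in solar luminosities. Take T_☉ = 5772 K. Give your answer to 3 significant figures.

2.86×10^3 solar luminosities

L/L_☉ = (R/R_☉)² (T/T_☉)⁴ = (4.00)² × (21100/5772)⁴
       = 16.00 × (3.656)⁴ = 16.00 × 178.6 = 2857.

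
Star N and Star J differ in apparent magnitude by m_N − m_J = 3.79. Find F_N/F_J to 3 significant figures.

F_N/F_J = 10^(−(m_N − m_J)/2.5) = 10^(-3.79/2.5) = 10^-1.516 = 0.03048.

0.0305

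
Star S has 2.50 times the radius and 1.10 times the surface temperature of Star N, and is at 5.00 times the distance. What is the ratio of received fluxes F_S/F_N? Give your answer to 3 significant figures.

0.366

L_S/L_N = (R_S/R_N)²(T_S/T_N)⁴ = (2.50)² × (1.10)⁴ = 9.151.
F_S/F_N = (L_S/L_N)/(d_S/d_N)² = 9.151 / (5.00)² = 0.3660.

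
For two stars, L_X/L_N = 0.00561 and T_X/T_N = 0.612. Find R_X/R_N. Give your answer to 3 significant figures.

L ∝ R²T⁴ gives R ∝ √L / T², so
R_X/R_N = √(0.00561) / (0.612)² = 0.07490 / 0.3745 = 0.2000.

0.200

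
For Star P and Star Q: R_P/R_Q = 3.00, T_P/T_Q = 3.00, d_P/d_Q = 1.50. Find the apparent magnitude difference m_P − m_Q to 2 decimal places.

L_P/L_Q = (3.00)²(3.00)⁴ = 729.0.
F_P/F_Q = (L_P/L_Q)/(d_P/d_Q)² = 729.0/2.250 = 324.0.
m_P − m_Q = −2.5 log₁₀(324.0) = -6.28.

-6.28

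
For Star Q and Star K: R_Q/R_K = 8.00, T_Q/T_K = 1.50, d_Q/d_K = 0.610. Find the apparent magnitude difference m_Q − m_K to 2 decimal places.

L_Q/L_K = (8.00)²(1.50)⁴ = 324.0.
F_Q/F_K = (L_Q/L_K)/(d_Q/d_K)² = 324.0/0.3721 = 870.7.
m_Q − m_K = −2.5 log₁₀(870.7) = -7.35.

-7.35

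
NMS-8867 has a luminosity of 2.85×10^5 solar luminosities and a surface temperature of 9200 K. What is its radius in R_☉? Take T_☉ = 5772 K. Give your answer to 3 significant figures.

210 R_☉

R/R_☉ = √(L/L_☉) / (T/T_☉)² = √(2.85×10^5) / (1.594)²
       = 533.9 / 2.541 = 210.1.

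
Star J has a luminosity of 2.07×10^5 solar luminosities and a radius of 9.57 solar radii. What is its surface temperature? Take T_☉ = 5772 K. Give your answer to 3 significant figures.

3.98×10^4 K

T/T_☉ = (L/L_☉)^(1/4) / (R/R_☉)^(1/2)
T = 5772 × (2.07×10^5)^(1/4) / √(9.57) = 5772 × 21.33 / 3.094 = 3.980×10^4 K.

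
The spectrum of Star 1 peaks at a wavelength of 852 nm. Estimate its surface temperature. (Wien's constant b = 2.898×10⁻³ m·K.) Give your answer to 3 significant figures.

3.40×10^3 K

T = b/λ_max = 2.898×10⁻³ / (852×10⁻⁹) = 3401 K.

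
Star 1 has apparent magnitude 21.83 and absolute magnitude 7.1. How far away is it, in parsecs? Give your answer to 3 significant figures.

m − M = 5 log₁₀(d/10 pc)
21.83 − (7.1) = 14.73 = 5 log₁₀(d/10)
d = 10 × 10^(14.73/5) = 10 × 10^2.946 = 8831 pc.

8.83×10^3 pc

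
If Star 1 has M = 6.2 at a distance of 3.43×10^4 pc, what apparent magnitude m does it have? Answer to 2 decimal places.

m = M + 5 log₁₀(d/10 pc) = 6.2 + 5 log₁₀(3.43×10^4/10)
  = 6.2 + 5 × 3.535 = 6.2 + 17.68 = 23.88.

23.88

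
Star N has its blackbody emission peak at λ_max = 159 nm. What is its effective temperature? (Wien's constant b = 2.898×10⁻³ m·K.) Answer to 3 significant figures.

1.82×10^4 K

T = b/λ_max = 2.898×10⁻³ / (159×10⁻⁹) = 1.823×10^4 K.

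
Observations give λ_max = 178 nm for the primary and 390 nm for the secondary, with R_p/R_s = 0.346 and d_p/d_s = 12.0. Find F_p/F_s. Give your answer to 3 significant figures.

Wien's law: T_p/T_s = λ_s/λ_p = 390/178 = 2.191.
L_p/L_s = (R_p/R_s)²(T_p/T_s)⁴ = (0.346)²(2.191)⁴ = 2.759.
F_p/F_s = (L_p/L_s)/(d_p/d_s)² = 2.759/(12.0)² = 0.01916.

0.0192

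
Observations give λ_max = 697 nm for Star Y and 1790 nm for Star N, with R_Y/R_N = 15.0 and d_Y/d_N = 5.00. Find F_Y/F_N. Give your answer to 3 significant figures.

Wien's law: T_Y/T_N = λ_N/λ_Y = 1790/697 = 2.568.
L_Y/L_N = (R_Y/R_N)²(T_Y/T_N)⁴ = (15.0)²(2.568)⁴ = 9787.
F_Y/F_N = (L_Y/L_N)/(d_Y/d_N)² = 9787/(5.00)² = 391.5.

391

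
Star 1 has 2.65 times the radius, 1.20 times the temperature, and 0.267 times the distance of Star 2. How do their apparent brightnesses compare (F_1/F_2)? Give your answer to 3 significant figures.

L_1/L_2 = (R_1/R_2)²(T_1/T_2)⁴ = (2.65)² × (1.20)⁴ = 14.56.
F_1/F_2 = (L_1/L_2)/(d_1/d_2)² = 14.56 / (0.267)² = 204.3.

204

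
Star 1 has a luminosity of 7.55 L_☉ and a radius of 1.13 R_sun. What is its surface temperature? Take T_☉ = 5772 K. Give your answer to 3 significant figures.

T/T_☉ = (L/L_☉)^(1/4) / (R/R_☉)^(1/2)
T = 5772 × (7.55)^(1/4) / √(1.13) = 5772 × 1.658 / 1.063 = 9001 K.

9.00×10^3 K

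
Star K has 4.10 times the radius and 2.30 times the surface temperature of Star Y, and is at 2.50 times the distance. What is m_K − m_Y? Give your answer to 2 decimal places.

-4.69

L_K/L_Y = (4.10)²(2.30)⁴ = 470.4.
F_K/F_Y = (L_K/L_Y)/(d_K/d_Y)² = 470.4/6.250 = 75.27.
m_K − m_Y = −2.5 log₁₀(75.27) = -4.69.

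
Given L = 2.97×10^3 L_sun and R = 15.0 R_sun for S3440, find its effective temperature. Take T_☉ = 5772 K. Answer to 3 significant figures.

1.10×10^4 K

T/T_☉ = (L/L_☉)^(1/4) / (R/R_☉)^(1/2)
T = 5772 × (2.97×10^3)^(1/4) / √(15.0) = 5772 × 7.382 / 3.873 = 1.100×10^4 K.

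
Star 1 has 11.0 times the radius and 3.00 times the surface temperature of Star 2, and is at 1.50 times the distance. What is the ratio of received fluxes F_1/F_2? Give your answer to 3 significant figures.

4.36×10^3

L_1/L_2 = (R_1/R_2)²(T_1/T_2)⁴ = (11.0)² × (3.00)⁴ = 9801.
F_1/F_2 = (L_1/L_2)/(d_1/d_2)² = 9801 / (1.50)² = 4356.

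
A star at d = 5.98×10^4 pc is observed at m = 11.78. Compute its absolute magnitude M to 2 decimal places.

-7.10

M = m − 5 log₁₀(d/10 pc) = 11.78 − 5 log₁₀(5.98×10^4/10)
  = 11.78 − 5 × 3.777 = 11.78 − 18.88 = -7.10.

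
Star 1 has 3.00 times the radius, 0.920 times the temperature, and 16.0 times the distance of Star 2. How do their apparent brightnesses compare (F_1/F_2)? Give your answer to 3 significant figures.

0.0252

L_1/L_2 = (R_1/R_2)²(T_1/T_2)⁴ = (3.00)² × (0.920)⁴ = 6.448.
F_1/F_2 = (L_1/L_2)/(d_1/d_2)² = 6.448 / (16.0)² = 0.02519.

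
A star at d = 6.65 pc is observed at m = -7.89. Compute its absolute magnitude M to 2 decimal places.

-7.00

M = m − 5 log₁₀(d/10 pc) = -7.89 − 5 log₁₀(6.65/10)
  = -7.89 − 5 × -0.177 = -7.89 − -0.89 = -7.00.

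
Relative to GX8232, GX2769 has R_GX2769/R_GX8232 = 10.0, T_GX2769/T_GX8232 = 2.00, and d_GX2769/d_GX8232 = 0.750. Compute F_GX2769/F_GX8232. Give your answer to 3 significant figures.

2.84×10^3

L_GX2769/L_GX8232 = (R_GX2769/R_GX8232)²(T_GX2769/T_GX8232)⁴ = (10.0)² × (2.00)⁴ = 1600.
F_GX2769/F_GX8232 = (L_GX2769/L_GX8232)/(d_GX2769/d_GX8232)² = 1600 / (0.750)² = 2844.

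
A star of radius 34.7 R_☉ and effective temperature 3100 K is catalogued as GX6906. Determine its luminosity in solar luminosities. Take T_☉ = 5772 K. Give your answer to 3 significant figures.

100 solar luminosities

L/L_☉ = (R/R_☉)² (T/T_☉)⁴ = (34.7)² × (3100/5772)⁴
       = 1204 × (0.5371)⁴ = 1204 × 0.08320 = 100.2.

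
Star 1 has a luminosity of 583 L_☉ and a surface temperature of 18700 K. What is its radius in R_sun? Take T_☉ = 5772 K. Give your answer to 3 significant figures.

2.30 R_sun

R/R_☉ = √(L/L_☉) / (T/T_☉)² = √(583) / (3.240)²
       = 24.15 / 10.50 = 2.300.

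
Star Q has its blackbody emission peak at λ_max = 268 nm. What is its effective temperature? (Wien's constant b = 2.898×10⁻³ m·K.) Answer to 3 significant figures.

T = b/λ_max = 2.898×10⁻³ / (268×10⁻⁹) = 1.081×10^4 K.

1.08×10^4 K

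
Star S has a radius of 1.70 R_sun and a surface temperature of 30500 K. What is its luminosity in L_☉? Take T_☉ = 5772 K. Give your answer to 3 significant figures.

2.25×10^3 L_☉

L/L_☉ = (R/R_☉)² (T/T_☉)⁴ = (1.70)² × (30500/5772)⁴
       = 2.890 × (5.284)⁴ = 2.890 × 779.6 = 2253.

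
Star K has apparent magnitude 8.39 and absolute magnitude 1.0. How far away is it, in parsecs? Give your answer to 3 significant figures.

m − M = 5 log₁₀(d/10 pc)
8.39 − (1.0) = 7.39 = 5 log₁₀(d/10)
d = 10 × 10^(7.39/5) = 10 × 10^1.478 = 300.6 pc.

301 pc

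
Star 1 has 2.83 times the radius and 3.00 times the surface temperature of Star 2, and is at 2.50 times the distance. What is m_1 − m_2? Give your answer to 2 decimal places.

-5.04

L_1/L_2 = (2.83)²(3.00)⁴ = 648.7.
F_1/F_2 = (L_1/L_2)/(d_1/d_2)² = 648.7/6.250 = 103.8.
m_1 − m_2 = −2.5 log₁₀(103.8) = -5.04.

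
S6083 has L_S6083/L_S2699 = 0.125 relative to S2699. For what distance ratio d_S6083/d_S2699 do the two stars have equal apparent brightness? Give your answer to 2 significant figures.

Equal flux requires L_S6083/d_S6083² = L_S2699/d_S2699², so d_S6083/d_S2699 = √(L_S6083/L_S2699)
= √(0.125) = 0.3536.

0.35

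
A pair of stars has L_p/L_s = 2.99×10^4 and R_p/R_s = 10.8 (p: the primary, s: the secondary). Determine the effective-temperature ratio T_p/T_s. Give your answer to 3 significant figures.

L ∝ R²T⁴ gives T ∝ (L/R²)^(1/4), so
T_p/T_s = (2.99×10^4 / 10.8²)^(1/4) = (256.3)^(1/4) = 4.001.

4.00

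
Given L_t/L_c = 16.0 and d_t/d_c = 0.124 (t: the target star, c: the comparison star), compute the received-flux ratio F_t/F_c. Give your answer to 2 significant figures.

F = L/(4πd²), so F_t/F_c = (L_t/L_c) / (d_t/d_c)²
= 16.0 / (0.124)² = 16.0 / 0.01538 = 1041.

1.0×10^3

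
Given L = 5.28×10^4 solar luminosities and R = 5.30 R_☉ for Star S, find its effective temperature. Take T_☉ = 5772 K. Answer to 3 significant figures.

3.80×10^4 K

T/T_☉ = (L/L_☉)^(1/4) / (R/R_☉)^(1/2)
T = 5772 × (5.28×10^4)^(1/4) / √(5.30) = 5772 × 15.16 / 2.302 = 3.801×10^4 K.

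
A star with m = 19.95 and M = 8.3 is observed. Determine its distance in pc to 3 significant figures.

m − M = 5 log₁₀(d/10 pc)
19.95 − (8.3) = 11.65 = 5 log₁₀(d/10)
d = 10 × 10^(11.65/5) = 10 × 10^2.330 = 2138 pc.

2.14×10^3 pc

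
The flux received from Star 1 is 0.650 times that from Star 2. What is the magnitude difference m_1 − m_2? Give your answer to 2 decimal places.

m_1 − m_2 = −2.5 log₁₀(F_1/F_2) = −2.5 log₁₀(0.650) = −2.5 × (-0.187) = 0.468.

0.47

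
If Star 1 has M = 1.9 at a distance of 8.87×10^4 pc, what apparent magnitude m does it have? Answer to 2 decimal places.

m = M + 5 log₁₀(d/10 pc) = 1.9 + 5 log₁₀(8.87×10^4/10)
  = 1.9 + 5 × 3.948 = 1.9 + 19.74 = 21.64.

21.64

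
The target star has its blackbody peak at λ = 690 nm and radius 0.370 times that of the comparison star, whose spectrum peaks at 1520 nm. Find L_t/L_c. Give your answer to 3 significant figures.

3.22

Wien's law gives T ∝ 1/λ_max, so T_t/T_c = λ_c/λ_t = 1520/690 = 2.203.
Then L ∝ R²T⁴ gives L_t/L_c = (0.370)² × (2.203)⁴ = 0.1369 × 23.55 = 3.224.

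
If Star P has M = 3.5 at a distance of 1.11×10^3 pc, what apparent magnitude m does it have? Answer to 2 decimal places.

m = M + 5 log₁₀(d/10 pc) = 3.5 + 5 log₁₀(1.11×10^3/10)
  = 3.5 + 5 × 2.045 = 3.5 + 10.23 = 13.73.

13.73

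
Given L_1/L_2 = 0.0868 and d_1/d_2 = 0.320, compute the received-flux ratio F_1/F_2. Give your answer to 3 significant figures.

0.848

F = L/(4πd²), so F_1/F_2 = (L_1/L_2) / (d_1/d_2)²
= 0.0868 / (0.320)² = 0.0868 / 0.1024 = 0.8477.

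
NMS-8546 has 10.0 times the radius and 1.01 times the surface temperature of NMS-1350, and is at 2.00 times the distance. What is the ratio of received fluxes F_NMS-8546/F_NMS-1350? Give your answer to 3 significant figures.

L_NMS-8546/L_NMS-1350 = (R_NMS-8546/R_NMS-1350)²(T_NMS-8546/T_NMS-1350)⁴ = (10.0)² × (1.01)⁴ = 104.1.
F_NMS-8546/F_NMS-1350 = (L_NMS-8546/L_NMS-1350)/(d_NMS-8546/d_NMS-1350)² = 104.1 / (2.00)² = 26.02.

26.0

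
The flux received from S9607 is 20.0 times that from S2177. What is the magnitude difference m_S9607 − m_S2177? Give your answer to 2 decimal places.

-3.25

m_S9607 − m_S2177 = −2.5 log₁₀(F_S9607/F_S2177) = −2.5 log₁₀(20.0) = −2.5 × (1.301) = -3.253.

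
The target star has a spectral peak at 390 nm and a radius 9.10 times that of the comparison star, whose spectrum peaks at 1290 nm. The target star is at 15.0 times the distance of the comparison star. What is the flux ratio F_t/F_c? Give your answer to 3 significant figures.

44.1

Wien's law: T_t/T_c = λ_c/λ_t = 1290/390 = 3.308.
L_t/L_c = (R_t/R_c)²(T_t/T_c)⁴ = (9.10)²(3.308)⁴ = 9912.
F_t/F_c = (L_t/L_c)/(d_t/d_c)² = 9912/(15.0)² = 44.06.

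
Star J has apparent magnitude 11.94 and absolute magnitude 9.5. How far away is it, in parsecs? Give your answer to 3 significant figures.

m − M = 5 log₁₀(d/10 pc)
11.94 − (9.5) = 2.44 = 5 log₁₀(d/10)
d = 10 × 10^(2.44/5) = 10 × 10^0.488 = 30.76 pc.

30.8 pc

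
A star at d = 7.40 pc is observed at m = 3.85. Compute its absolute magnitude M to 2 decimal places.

M = m − 5 log₁₀(d/10 pc) = 3.85 − 5 log₁₀(7.40/10)
  = 3.85 − 5 × -0.131 = 3.85 − -0.65 = 4.50.

4.50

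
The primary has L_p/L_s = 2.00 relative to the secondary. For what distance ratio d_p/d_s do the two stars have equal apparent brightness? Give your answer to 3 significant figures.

Equal flux requires L_p/d_p² = L_s/d_s², so d_p/d_s = √(L_p/L_s)
= √(2.00) = 1.414.

1.41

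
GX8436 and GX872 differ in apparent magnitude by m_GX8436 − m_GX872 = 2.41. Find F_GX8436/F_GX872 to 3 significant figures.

0.109

F_GX8436/F_GX872 = 10^(−(m_GX8436 − m_GX872)/2.5) = 10^(-2.41/2.5) = 10^-0.964 = 0.1086.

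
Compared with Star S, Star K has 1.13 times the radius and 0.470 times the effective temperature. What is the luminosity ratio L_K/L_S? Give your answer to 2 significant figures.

From the Stefan–Boltzmann law, L ∝ R²T⁴, so
L_K/L_S = (R_K/R_S)² (T_K/T_S)⁴ = (1.13)² × (0.470)⁴ = 1.277 × 0.04880 = 0.06231.

0.062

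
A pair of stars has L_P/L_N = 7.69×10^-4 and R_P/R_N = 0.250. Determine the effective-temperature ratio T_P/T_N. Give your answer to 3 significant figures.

0.333

L ∝ R²T⁴ gives T ∝ (L/R²)^(1/4), so
T_P/T_N = (7.69×10^-4 / 0.250²)^(1/4) = (0.01230)^(1/4) = 0.3331.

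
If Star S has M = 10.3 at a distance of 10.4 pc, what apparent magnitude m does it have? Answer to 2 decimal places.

m = M + 5 log₁₀(d/10 pc) = 10.3 + 5 log₁₀(10.4/10)
  = 10.3 + 5 × 0.017 = 10.3 + 0.09 = 10.39.

10.39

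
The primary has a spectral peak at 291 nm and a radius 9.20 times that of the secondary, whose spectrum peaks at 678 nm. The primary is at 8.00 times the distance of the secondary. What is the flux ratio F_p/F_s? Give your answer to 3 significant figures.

39.0

Wien's law: T_p/T_s = λ_s/λ_p = 678/291 = 2.330.
L_p/L_s = (R_p/R_s)²(T_p/T_s)⁴ = (9.20)²(2.330)⁴ = 2494.
F_p/F_s = (L_p/L_s)/(d_p/d_s)² = 2494/(8.00)² = 38.97.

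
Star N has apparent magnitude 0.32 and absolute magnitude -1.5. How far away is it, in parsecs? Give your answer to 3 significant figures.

23.1 pc

m − M = 5 log₁₀(d/10 pc)
0.32 − (-1.5) = 1.82 = 5 log₁₀(d/10)
d = 10 × 10^(1.82/5) = 10 × 10^0.364 = 23.12 pc.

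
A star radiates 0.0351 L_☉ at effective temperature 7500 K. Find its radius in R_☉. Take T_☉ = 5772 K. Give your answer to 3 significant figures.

R/R_☉ = √(L/L_☉) / (T/T_☉)² = √(0.0351) / (1.299)²
       = 0.1873 / 1.688 = 0.1110.

0.111 R_☉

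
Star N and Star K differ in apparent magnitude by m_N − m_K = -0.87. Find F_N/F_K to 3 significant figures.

F_N/F_K = 10^(−(m_N − m_K)/2.5) = 10^(0.87/2.5) = 10^0.348 = 2.228.

2.23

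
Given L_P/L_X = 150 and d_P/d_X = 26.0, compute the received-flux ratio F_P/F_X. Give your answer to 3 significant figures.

F = L/(4πd²), so F_P/F_X = (L_P/L_X) / (d_P/d_X)²
= 150 / (26.0)² = 150 / 676.0 = 0.2219.

0.222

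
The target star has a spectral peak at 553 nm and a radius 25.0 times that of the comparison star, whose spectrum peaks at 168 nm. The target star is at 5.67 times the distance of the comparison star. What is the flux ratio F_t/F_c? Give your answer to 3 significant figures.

Wien's law: T_t/T_c = λ_c/λ_t = 168/553 = 0.3038.
L_t/L_c = (R_t/R_c)²(T_t/T_c)⁴ = (25.0)²(0.3038)⁴ = 5.324.
F_t/F_c = (L_t/L_c)/(d_t/d_c)² = 5.324/(5.67)² = 0.1656.

0.166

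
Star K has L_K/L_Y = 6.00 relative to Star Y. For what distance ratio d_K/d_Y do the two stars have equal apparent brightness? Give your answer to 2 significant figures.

2.4

Equal flux requires L_K/d_K² = L_Y/d_Y², so d_K/d_Y = √(L_K/L_Y)
= √(6.00) = 2.449.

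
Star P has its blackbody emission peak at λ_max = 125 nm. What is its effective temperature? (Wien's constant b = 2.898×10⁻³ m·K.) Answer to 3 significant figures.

T = b/λ_max = 2.898×10⁻³ / (125×10⁻⁹) = 2.318×10^4 K.

2.32×10^4 K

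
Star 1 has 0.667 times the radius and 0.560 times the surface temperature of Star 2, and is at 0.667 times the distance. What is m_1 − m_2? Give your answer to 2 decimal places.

2.52

L_1/L_2 = (0.667)²(0.560)⁴ = 0.04375.
F_1/F_2 = (L_1/L_2)/(d_1/d_2)² = 0.04375/0.4449 = 0.09834.
m_1 − m_2 = −2.5 log₁₀(0.09834) = 2.52.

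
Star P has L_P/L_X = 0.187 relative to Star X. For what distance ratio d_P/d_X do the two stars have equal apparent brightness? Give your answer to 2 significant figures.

Equal flux requires L_P/d_P² = L_X/d_X², so d_P/d_X = √(L_P/L_X)
= √(0.187) = 0.4324.

0.43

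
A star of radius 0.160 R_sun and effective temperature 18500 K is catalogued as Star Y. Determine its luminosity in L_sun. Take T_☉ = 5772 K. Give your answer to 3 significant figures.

L/L_☉ = (R/R_☉)² (T/T_☉)⁴ = (0.160)² × (18500/5772)⁴
       = 0.02560 × (3.205)⁴ = 0.02560 × 105.5 = 2.702.

2.70 L_sun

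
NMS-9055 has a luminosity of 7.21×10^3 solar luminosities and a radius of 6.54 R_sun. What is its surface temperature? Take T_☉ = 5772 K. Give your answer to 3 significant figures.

2.08×10^4 K

T/T_☉ = (L/L_☉)^(1/4) / (R/R_☉)^(1/2)
T = 5772 × (7.21×10^3)^(1/4) / √(6.54) = 5772 × 9.215 / 2.557 = 2.080×10^4 K.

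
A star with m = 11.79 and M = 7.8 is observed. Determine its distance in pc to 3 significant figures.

62.8 pc

m − M = 5 log₁₀(d/10 pc)
11.79 − (7.8) = 3.99 = 5 log₁₀(d/10)
d = 10 × 10^(3.99/5) = 10 × 10^0.798 = 62.81 pc.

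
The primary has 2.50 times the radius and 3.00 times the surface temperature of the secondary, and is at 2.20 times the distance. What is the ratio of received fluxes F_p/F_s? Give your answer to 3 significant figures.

105

L_p/L_s = (R_p/R_s)²(T_p/T_s)⁴ = (2.50)² × (3.00)⁴ = 506.2.
F_p/F_s = (L_p/L_s)/(d_p/d_s)² = 506.2 / (2.20)² = 104.6.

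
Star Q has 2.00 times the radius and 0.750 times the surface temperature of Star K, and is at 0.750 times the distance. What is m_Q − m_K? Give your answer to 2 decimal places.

-0.88

L_Q/L_K = (2.00)²(0.750)⁴ = 1.266.
F_Q/F_K = (L_Q/L_K)/(d_Q/d_K)² = 1.266/0.5625 = 2.250.
m_Q − m_K = −2.5 log₁₀(2.250) = -0.88.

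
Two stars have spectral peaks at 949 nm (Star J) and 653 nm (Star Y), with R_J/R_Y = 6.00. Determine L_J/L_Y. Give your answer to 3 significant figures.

8.07

Wien's law gives T ∝ 1/λ_max, so T_J/T_Y = λ_Y/λ_J = 653/949 = 0.6881.
Then L ∝ R²T⁴ gives L_J/L_Y = (6.00)² × (0.6881)⁴ = 36.00 × 0.2242 = 8.070.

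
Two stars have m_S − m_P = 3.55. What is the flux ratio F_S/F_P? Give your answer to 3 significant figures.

0.0380

F_S/F_P = 10^(−(m_S − m_P)/2.5) = 10^(-3.55/2.5) = 10^-1.420 = 0.03802.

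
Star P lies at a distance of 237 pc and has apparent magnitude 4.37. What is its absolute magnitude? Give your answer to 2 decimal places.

-2.50

M = m − 5 log₁₀(d/10 pc) = 4.37 − 5 log₁₀(237/10)
  = 4.37 − 5 × 1.375 = 4.37 − 6.87 = -2.50.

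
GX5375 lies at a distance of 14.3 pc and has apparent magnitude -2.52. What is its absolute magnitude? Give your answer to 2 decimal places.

M = m − 5 log₁₀(d/10 pc) = -2.52 − 5 log₁₀(14.3/10)
  = -2.52 − 5 × 0.155 = -2.52 − 0.78 = -3.30.

-3.30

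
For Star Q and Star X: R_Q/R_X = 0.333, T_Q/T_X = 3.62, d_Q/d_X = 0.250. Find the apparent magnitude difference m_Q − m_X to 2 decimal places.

L_Q/L_X = (0.333)²(3.62)⁴ = 19.04.
F_Q/F_X = (L_Q/L_X)/(d_Q/d_X)² = 19.04/0.06250 = 304.7.
m_Q − m_X = −2.5 log₁₀(304.7) = -6.21.

-6.21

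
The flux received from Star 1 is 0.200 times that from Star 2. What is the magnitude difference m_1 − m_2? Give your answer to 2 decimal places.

1.75

m_1 − m_2 = −2.5 log₁₀(F_1/F_2) = −2.5 log₁₀(0.200) = −2.5 × (-0.699) = 1.747.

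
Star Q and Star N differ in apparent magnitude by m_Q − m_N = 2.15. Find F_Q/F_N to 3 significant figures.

0.138

F_Q/F_N = 10^(−(m_Q − m_N)/2.5) = 10^(-2.15/2.5) = 10^-0.860 = 0.1380.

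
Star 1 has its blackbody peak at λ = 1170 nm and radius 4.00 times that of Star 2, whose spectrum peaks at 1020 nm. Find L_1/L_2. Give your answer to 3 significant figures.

9.24

Wien's law gives T ∝ 1/λ_max, so T_1/T_2 = λ_2/λ_1 = 1020/1170 = 0.8718.
Then L ∝ R²T⁴ gives L_1/L_2 = (4.00)² × (0.8718)⁴ = 16.00 × 0.5776 = 9.242.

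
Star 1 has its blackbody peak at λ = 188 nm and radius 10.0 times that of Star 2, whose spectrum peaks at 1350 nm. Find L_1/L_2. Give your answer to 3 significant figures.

2.66×10^5

Wien's law gives T ∝ 1/λ_max, so T_1/T_2 = λ_2/λ_1 = 1350/188 = 7.181.
Then L ∝ R²T⁴ gives L_1/L_2 = (10.0)² × (7.181)⁴ = 100.0 × 2659 = 2.659×10^5.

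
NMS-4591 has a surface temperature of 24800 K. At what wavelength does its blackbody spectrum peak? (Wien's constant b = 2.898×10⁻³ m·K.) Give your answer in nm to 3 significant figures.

117 nm

λ_max = b/T = 2.898×10⁻³ / 24800 = 1.17×10^-7 m = 116.9 nm.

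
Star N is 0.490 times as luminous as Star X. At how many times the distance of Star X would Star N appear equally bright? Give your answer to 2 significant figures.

Equal flux requires L_N/d_N² = L_X/d_X², so d_N/d_X = √(L_N/L_X)
= √(0.490) = 0.7000.

0.70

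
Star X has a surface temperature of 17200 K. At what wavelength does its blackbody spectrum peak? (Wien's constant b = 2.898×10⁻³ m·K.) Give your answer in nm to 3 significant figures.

168 nm

λ_max = b/T = 2.898×10⁻³ / 17200 = 1.68×10^-7 m = 168.5 nm.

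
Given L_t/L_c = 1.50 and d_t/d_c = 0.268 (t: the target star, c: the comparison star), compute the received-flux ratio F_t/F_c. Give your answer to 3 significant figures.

F = L/(4πd²), so F_t/F_c = (L_t/L_c) / (d_t/d_c)²
= 1.50 / (0.268)² = 1.50 / 0.07182 = 20.88.

20.9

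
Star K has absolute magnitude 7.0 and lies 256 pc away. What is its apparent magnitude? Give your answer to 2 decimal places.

m = M + 5 log₁₀(d/10 pc) = 7.0 + 5 log₁₀(256/10)
  = 7.0 + 5 × 1.408 = 7.0 + 7.04 = 14.04.

14.04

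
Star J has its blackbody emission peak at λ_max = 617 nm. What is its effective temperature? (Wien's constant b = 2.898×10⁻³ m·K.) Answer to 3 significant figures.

T = b/λ_max = 2.898×10⁻³ / (617×10⁻⁹) = 4697 K.

4.70×10^3 K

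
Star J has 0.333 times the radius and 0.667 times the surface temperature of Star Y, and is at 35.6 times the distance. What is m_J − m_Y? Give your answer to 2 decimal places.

11.90

L_J/L_Y = (0.333)²(0.667)⁴ = 0.02195.
F_J/F_Y = (L_J/L_Y)/(d_J/d_Y)² = 0.02195/1267 = 1.732×10^-5.
m_J − m_Y = −2.5 log₁₀(1.732×10^-5) = 11.90.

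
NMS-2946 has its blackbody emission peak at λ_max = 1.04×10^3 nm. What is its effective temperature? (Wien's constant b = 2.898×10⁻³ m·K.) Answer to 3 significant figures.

2.79×10^3 K

T = b/λ_max = 2.898×10⁻³ / (1.04×10^3×10⁻⁹) = 2787 K.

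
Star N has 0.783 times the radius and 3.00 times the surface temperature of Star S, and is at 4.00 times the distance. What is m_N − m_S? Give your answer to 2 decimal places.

-1.23

L_N/L_S = (0.783)²(3.00)⁴ = 49.66.
F_N/F_S = (L_N/L_S)/(d_N/d_S)² = 49.66/16.00 = 3.104.
m_N − m_S = −2.5 log₁₀(3.104) = -1.23.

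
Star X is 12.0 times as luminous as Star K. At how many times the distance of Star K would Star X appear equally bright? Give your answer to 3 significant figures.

3.46

Equal flux requires L_X/d_X² = L_K/d_K², so d_X/d_K = √(L_X/L_K)
= √(12.0) = 3.464.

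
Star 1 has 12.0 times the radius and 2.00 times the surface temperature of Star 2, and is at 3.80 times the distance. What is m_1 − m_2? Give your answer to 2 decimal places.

-5.51

L_1/L_2 = (12.0)²(2.00)⁴ = 2304.
F_1/F_2 = (L_1/L_2)/(d_1/d_2)² = 2304/14.44 = 159.6.
m_1 − m_2 = −2.5 log₁₀(159.6) = -5.51.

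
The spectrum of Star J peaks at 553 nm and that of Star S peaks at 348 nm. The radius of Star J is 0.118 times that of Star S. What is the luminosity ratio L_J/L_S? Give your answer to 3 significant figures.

Wien's law gives T ∝ 1/λ_max, so T_J/T_S = λ_S/λ_J = 348/553 = 0.6293.
Then L ∝ R²T⁴ gives L_J/L_S = (0.118)² × (0.6293)⁴ = 0.01392 × 0.1568 = 0.002184.

0.00218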